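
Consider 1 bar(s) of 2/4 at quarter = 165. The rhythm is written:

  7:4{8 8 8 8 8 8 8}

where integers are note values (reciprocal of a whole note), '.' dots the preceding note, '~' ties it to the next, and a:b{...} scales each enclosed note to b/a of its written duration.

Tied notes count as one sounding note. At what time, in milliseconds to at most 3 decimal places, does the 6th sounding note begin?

note 6 onset = 10/7b = 519.481ms

1. 0.0ms @ 0 + 103.896ms (2/7)
2. 103.896ms @ 2/7 + 103.896ms (2/7)
3. 207.792ms @ 4/7 + 103.896ms (2/7)
4. 311.688ms @ 6/7 + 103.896ms (2/7)
5. 415.584ms @ 8/7 + 103.896ms (2/7)
6. 519.481ms @ 10/7 + 103.896ms (2/7)
7. 623.377ms @ 12/7 + 103.896ms (2/7)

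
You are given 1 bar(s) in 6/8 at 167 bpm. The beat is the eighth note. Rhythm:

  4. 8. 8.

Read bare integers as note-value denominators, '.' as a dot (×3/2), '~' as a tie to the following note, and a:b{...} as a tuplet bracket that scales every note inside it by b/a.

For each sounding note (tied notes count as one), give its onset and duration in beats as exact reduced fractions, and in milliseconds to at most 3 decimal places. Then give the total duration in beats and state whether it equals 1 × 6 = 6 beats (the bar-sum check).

1) 0.0ms=0b +1077.844ms=3b
2) 1077.844ms=3b +538.922ms=3/2b
3) 1616.766ms=9/2b +538.922ms=3/2b
Σ=6b of 6 (167bpm 6/8) — PASS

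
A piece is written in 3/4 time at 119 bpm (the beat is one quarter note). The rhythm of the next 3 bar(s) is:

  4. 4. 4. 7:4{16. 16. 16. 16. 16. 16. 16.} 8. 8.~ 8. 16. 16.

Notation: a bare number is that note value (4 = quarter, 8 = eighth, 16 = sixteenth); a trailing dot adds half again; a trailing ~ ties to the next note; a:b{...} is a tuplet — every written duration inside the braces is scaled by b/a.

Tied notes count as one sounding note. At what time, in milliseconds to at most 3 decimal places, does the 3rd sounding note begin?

note 3 onset = 3b = 1512.605ms

1. 0.0ms @ 0 + 756.303ms (3/2)
2. 756.303ms @ 3/2 + 756.303ms (3/2)
3. 1512.605ms @ 3 + 756.303ms (3/2)
4. 2268.908ms @ 9/2 + 108.043ms (3/14)
5. 2376.951ms @ 33/7 + 108.043ms (3/14)
6. 2484.994ms @ 69/14 + 108.043ms (3/14)
7. 2593.037ms @ 36/7 + 108.043ms (3/14)
8. 2701.08ms @ 75/14 + 108.043ms (3/14)
9. 2809.124ms @ 39/7 + 108.043ms (3/14)
10. 2917.167ms @ 81/14 + 108.043ms (3/14)
11. 3025.21ms @ 6 + 378.151ms (3/4)
12. 3403.361ms @ 27/4 + 756.303ms (3/2)
13. 4159.664ms @ 33/4 + 189.076ms (3/8)
14. 4348.739ms @ 69/8 + 189.076ms (3/8)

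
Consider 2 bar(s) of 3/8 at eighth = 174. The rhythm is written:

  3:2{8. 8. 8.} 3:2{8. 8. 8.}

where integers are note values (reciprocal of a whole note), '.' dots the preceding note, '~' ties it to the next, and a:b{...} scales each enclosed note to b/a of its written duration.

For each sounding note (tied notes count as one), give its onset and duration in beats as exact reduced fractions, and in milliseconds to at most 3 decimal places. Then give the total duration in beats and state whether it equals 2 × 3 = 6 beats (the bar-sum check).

1) 0.0ms=0b +344.828ms=1b
2) 344.828ms=1b +344.828ms=1b
3) 689.655ms=2b +344.828ms=1b
4) 1034.483ms=3b +344.828ms=1b
5) 1379.31ms=4b +344.828ms=1b
6) 1724.138ms=5b +344.828ms=1b
Σ=6b of 6 (174bpm 3/8) — PASS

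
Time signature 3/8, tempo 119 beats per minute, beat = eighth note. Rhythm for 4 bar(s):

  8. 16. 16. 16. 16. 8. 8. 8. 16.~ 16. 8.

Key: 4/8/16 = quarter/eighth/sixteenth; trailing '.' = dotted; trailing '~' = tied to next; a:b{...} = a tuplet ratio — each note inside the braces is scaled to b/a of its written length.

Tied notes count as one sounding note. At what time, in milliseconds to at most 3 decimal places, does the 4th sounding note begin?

note 4 onset = 3b = 1512.605ms

1. 0.0ms @ 0 + 756.303ms (3/2)
2. 756.303ms @ 3/2 + 378.151ms (3/4)
3. 1134.454ms @ 9/4 + 378.151ms (3/4)
4. 1512.605ms @ 3 + 378.151ms (3/4)
5. 1890.756ms @ 15/4 + 378.151ms (3/4)
6. 2268.908ms @ 9/2 + 756.303ms (3/2)
7. 3025.21ms @ 6 + 756.303ms (3/2)
8. 3781.513ms @ 15/2 + 756.303ms (3/2)
9. 4537.815ms @ 9 + 756.303ms (3/2)
10. 5294.118ms @ 21/2 + 756.303ms (3/2)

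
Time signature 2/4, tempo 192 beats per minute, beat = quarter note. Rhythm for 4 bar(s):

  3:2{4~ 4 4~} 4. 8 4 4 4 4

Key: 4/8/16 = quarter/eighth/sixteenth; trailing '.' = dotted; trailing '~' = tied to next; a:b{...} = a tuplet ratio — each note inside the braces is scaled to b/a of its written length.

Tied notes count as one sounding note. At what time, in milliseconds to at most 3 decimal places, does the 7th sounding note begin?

1. 0.0ms @ 0 + 416.667ms (4/3)
2. 416.667ms @ 4/3 + 677.083ms (13/6)
3. 1093.75ms @ 7/2 + 156.25ms (1/2)
4. 1250.0ms @ 4 + 312.5ms (1)
5. 1562.5ms @ 5 + 312.5ms (1)
6. 1875.0ms @ 6 + 312.5ms (1)
7. 2187.5ms @ 7 + 312.5ms (1)

note 7 onset = 7b = 2187.5ms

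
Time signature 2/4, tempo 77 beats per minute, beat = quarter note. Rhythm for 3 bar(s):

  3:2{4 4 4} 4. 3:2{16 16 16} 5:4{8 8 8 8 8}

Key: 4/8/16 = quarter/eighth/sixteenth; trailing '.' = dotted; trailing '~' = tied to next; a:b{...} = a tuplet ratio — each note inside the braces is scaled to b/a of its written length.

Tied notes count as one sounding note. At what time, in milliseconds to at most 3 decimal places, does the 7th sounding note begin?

1. 0.0ms @ 0 + 519.481ms (2/3)
2. 519.481ms @ 2/3 + 519.481ms (2/3)
3. 1038.961ms @ 4/3 + 519.481ms (2/3)
4. 1558.442ms @ 2 + 1168.831ms (3/2)
5. 2727.273ms @ 7/2 + 129.87ms (1/6)
6. 2857.143ms @ 11/3 + 129.87ms (1/6)
7. 2987.013ms @ 23/6 + 129.87ms (1/6)
8. 3116.883ms @ 4 + 311.688ms (2/5)
9. 3428.571ms @ 22/5 + 311.688ms (2/5)
10. 3740.26ms @ 24/5 + 311.688ms (2/5)
11. 4051.948ms @ 26/5 + 311.688ms (2/5)
12. 4363.636ms @ 28/5 + 311.688ms (2/5)

note 7 onset = 23/6b = 2987.013ms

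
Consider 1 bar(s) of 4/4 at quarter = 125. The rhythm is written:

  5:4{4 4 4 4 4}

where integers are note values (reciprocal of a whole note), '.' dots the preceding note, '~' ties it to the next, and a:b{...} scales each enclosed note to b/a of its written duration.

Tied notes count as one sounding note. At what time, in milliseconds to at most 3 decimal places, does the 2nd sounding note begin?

1. 0.0ms @ 0 + 384.0ms (4/5)
2. 384.0ms @ 4/5 + 384.0ms (4/5)
3. 768.0ms @ 8/5 + 384.0ms (4/5)
4. 1152.0ms @ 12/5 + 384.0ms (4/5)
5. 1536.0ms @ 16/5 + 384.0ms (4/5)

note 2 onset = 4/5b = 384.0ms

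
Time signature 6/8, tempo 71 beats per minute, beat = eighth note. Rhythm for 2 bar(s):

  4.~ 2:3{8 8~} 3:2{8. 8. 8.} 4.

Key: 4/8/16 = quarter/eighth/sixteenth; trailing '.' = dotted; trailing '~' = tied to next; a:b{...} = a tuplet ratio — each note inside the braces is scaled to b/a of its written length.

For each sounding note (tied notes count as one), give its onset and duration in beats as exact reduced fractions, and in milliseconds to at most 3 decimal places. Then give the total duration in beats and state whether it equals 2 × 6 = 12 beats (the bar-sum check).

1) 0.0ms=0b +3802.817ms=9/2b
2) 3802.817ms=9/2b +2112.676ms=5/2b
3) 5915.493ms=7b +845.07ms=1b
4) 6760.563ms=8b +845.07ms=1b
5) 7605.634ms=9b +2535.211ms=3b
Σ=12b of 12 (71bpm 6/8) — PASS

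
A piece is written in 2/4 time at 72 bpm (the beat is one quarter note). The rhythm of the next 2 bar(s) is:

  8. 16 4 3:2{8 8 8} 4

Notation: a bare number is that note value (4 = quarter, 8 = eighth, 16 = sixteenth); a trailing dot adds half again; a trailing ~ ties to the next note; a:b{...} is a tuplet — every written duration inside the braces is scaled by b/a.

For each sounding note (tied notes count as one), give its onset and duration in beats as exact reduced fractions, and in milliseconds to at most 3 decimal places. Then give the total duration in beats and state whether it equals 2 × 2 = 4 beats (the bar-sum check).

1) 0.0ms=0b +625.0ms=3/4b
2) 625.0ms=3/4b +208.333ms=1/4b
3) 833.333ms=1b +833.333ms=1b
4) 1666.667ms=2b +277.778ms=1/3b
5) 1944.444ms=7/3b +277.778ms=1/3b
6) 2222.222ms=8/3b +277.778ms=1/3b
7) 2500.0ms=3b +833.333ms=1b
Σ=4b of 4 (72bpm 2/4) — PASS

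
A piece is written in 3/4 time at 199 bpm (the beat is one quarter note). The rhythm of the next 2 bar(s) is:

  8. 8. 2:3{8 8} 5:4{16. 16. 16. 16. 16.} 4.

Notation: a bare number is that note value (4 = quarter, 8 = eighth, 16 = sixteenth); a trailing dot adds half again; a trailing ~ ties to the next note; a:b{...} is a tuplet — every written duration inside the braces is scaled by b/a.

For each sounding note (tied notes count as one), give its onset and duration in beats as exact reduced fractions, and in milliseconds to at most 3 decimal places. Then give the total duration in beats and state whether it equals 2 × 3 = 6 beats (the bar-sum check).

1) 0.0ms=0b +226.131ms=3/4b
2) 226.131ms=3/4b +226.131ms=3/4b
3) 452.261ms=3/2b +226.131ms=3/4b
4) 678.392ms=9/4b +226.131ms=3/4b
5) 904.523ms=3b +90.452ms=3/10b
6) 994.975ms=33/10b +90.452ms=3/10b
7) 1085.427ms=18/5b +90.452ms=3/10b
8) 1175.879ms=39/10b +90.452ms=3/10b
9) 1266.332ms=21/5b +90.452ms=3/10b
10) 1356.784ms=9/2b +452.261ms=3/2b
Σ=6b of 6 (199bpm 3/4) — PASS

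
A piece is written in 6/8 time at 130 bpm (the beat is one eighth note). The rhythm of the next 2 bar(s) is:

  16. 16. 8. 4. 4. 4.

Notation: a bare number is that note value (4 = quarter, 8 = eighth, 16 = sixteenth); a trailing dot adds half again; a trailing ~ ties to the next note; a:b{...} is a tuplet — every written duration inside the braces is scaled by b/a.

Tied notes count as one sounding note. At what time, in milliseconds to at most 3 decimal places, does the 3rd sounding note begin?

note 3 onset = 3/2b = 692.308ms

1. 0.0ms @ 0 + 346.154ms (3/4)
2. 346.154ms @ 3/4 + 346.154ms (3/4)
3. 692.308ms @ 3/2 + 692.308ms (3/2)
4. 1384.615ms @ 3 + 1384.615ms (3)
5. 2769.231ms @ 6 + 1384.615ms (3)
6. 4153.846ms @ 9 + 1384.615ms (3)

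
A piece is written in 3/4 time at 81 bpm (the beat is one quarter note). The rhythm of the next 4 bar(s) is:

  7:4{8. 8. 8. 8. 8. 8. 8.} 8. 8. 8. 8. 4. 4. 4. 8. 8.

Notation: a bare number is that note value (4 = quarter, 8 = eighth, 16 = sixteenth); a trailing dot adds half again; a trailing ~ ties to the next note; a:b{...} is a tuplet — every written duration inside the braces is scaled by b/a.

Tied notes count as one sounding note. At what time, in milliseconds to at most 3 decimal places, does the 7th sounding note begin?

1. 0.0ms @ 0 + 317.46ms (3/7)
2. 317.46ms @ 3/7 + 317.46ms (3/7)
3. 634.921ms @ 6/7 + 317.46ms (3/7)
4. 952.381ms @ 9/7 + 317.46ms (3/7)
5. 1269.841ms @ 12/7 + 317.46ms (3/7)
6. 1587.302ms @ 15/7 + 317.46ms (3/7)
7. 1904.762ms @ 18/7 + 317.46ms (3/7)
8. 2222.222ms @ 3 + 555.556ms (3/4)
9. 2777.778ms @ 15/4 + 555.556ms (3/4)
10. 3333.333ms @ 9/2 + 555.556ms (3/4)
11. 3888.889ms @ 21/4 + 555.556ms (3/4)
12. 4444.444ms @ 6 + 1111.111ms (3/2)
13. 5555.556ms @ 15/2 + 1111.111ms (3/2)
14. 6666.667ms @ 9 + 1111.111ms (3/2)
15. 7777.778ms @ 21/2 + 555.556ms (3/4)
16. 8333.333ms @ 45/4 + 555.556ms (3/4)

note 7 onset = 18/7b = 1904.762ms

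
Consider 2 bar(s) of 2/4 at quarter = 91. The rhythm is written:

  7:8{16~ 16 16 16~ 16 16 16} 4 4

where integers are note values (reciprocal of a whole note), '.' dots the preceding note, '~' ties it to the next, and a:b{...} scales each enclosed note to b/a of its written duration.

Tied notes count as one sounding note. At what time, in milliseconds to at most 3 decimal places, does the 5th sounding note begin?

1. 0.0ms @ 0 + 376.766ms (4/7)
2. 376.766ms @ 4/7 + 188.383ms (2/7)
3. 565.149ms @ 6/7 + 376.766ms (4/7)
4. 941.915ms @ 10/7 + 188.383ms (2/7)
5. 1130.298ms @ 12/7 + 188.383ms (2/7)
6. 1318.681ms @ 2 + 659.341ms (1)
7. 1978.022ms @ 3 + 659.341ms (1)

note 5 onset = 12/7b = 1130.298ms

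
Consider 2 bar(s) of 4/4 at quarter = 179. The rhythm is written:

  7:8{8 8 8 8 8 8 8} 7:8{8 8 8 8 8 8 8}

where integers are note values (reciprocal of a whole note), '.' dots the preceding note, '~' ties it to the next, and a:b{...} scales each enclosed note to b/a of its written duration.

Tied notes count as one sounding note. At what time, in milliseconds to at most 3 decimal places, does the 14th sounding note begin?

note 14 onset = 52/7b = 2490.024ms

1. 0.0ms @ 0 + 191.54ms (4/7)
2. 191.54ms @ 4/7 + 191.54ms (4/7)
3. 383.081ms @ 8/7 + 191.54ms (4/7)
4. 574.621ms @ 12/7 + 191.54ms (4/7)
5. 766.161ms @ 16/7 + 191.54ms (4/7)
6. 957.702ms @ 20/7 + 191.54ms (4/7)
7. 1149.242ms @ 24/7 + 191.54ms (4/7)
8. 1340.782ms @ 4 + 191.54ms (4/7)
9. 1532.322ms @ 32/7 + 191.54ms (4/7)
10. 1723.863ms @ 36/7 + 191.54ms (4/7)
11. 1915.403ms @ 40/7 + 191.54ms (4/7)
12. 2106.943ms @ 44/7 + 191.54ms (4/7)
13. 2298.484ms @ 48/7 + 191.54ms (4/7)
14. 2490.024ms @ 52/7 + 191.54ms (4/7)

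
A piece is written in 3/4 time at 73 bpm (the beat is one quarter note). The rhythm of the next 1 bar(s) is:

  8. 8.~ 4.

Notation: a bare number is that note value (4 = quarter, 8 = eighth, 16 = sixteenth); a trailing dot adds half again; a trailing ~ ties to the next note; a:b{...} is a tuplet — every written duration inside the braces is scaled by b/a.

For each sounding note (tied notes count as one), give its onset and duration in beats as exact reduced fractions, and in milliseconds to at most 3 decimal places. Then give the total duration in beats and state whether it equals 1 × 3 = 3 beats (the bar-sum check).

1) 0.0ms=0b +616.438ms=3/4b
2) 616.438ms=3/4b +1849.315ms=9/4b
Σ=3b of 3 (73bpm 3/4) — PASS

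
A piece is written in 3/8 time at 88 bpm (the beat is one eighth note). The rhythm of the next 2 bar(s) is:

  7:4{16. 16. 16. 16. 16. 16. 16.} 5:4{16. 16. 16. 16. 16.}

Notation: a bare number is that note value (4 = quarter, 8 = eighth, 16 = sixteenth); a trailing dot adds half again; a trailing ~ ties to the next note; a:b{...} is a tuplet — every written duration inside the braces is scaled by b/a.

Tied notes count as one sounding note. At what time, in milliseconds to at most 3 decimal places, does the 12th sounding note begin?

1. 0.0ms @ 0 + 292.208ms (3/7)
2. 292.208ms @ 3/7 + 292.208ms (3/7)
3. 584.416ms @ 6/7 + 292.208ms (3/7)
4. 876.623ms @ 9/7 + 292.208ms (3/7)
5. 1168.831ms @ 12/7 + 292.208ms (3/7)
6. 1461.039ms @ 15/7 + 292.208ms (3/7)
7. 1753.247ms @ 18/7 + 292.208ms (3/7)
8. 2045.455ms @ 3 + 409.091ms (3/5)
9. 2454.545ms @ 18/5 + 409.091ms (3/5)
10. 2863.636ms @ 21/5 + 409.091ms (3/5)
11. 3272.727ms @ 24/5 + 409.091ms (3/5)
12. 3681.818ms @ 27/5 + 409.091ms (3/5)

note 12 onset = 27/5b = 3681.818ms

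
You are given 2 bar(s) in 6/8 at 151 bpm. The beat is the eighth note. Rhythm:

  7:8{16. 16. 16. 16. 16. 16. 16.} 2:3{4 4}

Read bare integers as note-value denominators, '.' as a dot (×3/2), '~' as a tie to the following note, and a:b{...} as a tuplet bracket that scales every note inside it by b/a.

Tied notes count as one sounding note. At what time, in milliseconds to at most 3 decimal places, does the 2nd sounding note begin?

1. 0.0ms @ 0 + 340.587ms (6/7)
2. 340.587ms @ 6/7 + 340.587ms (6/7)
3. 681.173ms @ 12/7 + 340.587ms (6/7)
4. 1021.76ms @ 18/7 + 340.587ms (6/7)
5. 1362.346ms @ 24/7 + 340.587ms (6/7)
6. 1702.933ms @ 30/7 + 340.587ms (6/7)
7. 2043.519ms @ 36/7 + 340.587ms (6/7)
8. 2384.106ms @ 6 + 1192.053ms (3)
9. 3576.159ms @ 9 + 1192.053ms (3)

note 2 onset = 6/7b = 340.587ms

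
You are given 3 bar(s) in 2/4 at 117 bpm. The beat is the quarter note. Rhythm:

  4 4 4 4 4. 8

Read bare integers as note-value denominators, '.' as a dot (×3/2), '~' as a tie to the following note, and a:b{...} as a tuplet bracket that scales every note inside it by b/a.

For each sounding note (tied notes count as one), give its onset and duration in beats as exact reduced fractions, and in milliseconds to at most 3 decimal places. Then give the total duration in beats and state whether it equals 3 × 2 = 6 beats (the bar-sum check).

1) 0.0ms=0b +512.821ms=1b
2) 512.821ms=1b +512.821ms=1b
3) 1025.641ms=2b +512.821ms=1b
4) 1538.462ms=3b +512.821ms=1b
5) 2051.282ms=4b +769.231ms=3/2b
6) 2820.513ms=11/2b +256.41ms=1/2b
Σ=6b of 6 (117bpm 2/4) — PASS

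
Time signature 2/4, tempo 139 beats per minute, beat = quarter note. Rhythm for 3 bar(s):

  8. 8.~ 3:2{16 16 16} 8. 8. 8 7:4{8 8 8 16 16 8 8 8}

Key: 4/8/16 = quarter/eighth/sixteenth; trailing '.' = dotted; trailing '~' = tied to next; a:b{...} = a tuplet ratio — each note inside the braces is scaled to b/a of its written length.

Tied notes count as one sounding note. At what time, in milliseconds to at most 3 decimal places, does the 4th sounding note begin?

1. 0.0ms @ 0 + 323.741ms (3/4)
2. 323.741ms @ 3/4 + 395.683ms (11/12)
3. 719.424ms @ 5/3 + 71.942ms (1/6)
4. 791.367ms @ 11/6 + 71.942ms (1/6)
5. 863.309ms @ 2 + 323.741ms (3/4)
6. 1187.05ms @ 11/4 + 323.741ms (3/4)
7. 1510.791ms @ 7/2 + 215.827ms (1/2)
8. 1726.619ms @ 4 + 123.33ms (2/7)
9. 1849.949ms @ 30/7 + 123.33ms (2/7)
10. 1973.279ms @ 32/7 + 123.33ms (2/7)
11. 2096.608ms @ 34/7 + 61.665ms (1/7)
12. 2158.273ms @ 5 + 61.665ms (1/7)
13. 2219.938ms @ 36/7 + 123.33ms (2/7)
14. 2343.268ms @ 38/7 + 123.33ms (2/7)
15. 2466.598ms @ 40/7 + 123.33ms (2/7)

note 4 onset = 11/6b = 791.367ms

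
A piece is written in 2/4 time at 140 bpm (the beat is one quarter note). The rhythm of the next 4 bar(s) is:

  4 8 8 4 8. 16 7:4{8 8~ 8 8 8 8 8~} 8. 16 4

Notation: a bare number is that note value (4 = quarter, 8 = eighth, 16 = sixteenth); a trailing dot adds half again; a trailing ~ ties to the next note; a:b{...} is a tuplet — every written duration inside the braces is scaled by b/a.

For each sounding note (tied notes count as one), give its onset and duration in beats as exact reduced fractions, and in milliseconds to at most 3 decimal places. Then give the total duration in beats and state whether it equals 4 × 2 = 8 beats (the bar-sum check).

1) 0.0ms=0b +428.571ms=1b
2) 428.571ms=1b +214.286ms=1/2b
3) 642.857ms=3/2b +214.286ms=1/2b
4) 857.143ms=2b +428.571ms=1b
5) 1285.714ms=3b +321.429ms=3/4b
6) 1607.143ms=15/4b +107.143ms=1/4b
7) 1714.286ms=4b +122.449ms=2/7b
8) 1836.735ms=30/7b +244.898ms=4/7b
9) 2081.633ms=34/7b +122.449ms=2/7b
10) 2204.082ms=36/7b +122.449ms=2/7b
11) 2326.531ms=38/7b +122.449ms=2/7b
12) 2448.98ms=40/7b +443.878ms=29/28b
13) 2892.857ms=27/4b +107.143ms=1/4b
14) 3000.0ms=7b +428.571ms=1b
Σ=8b of 8 (140bpm 2/4) — PASS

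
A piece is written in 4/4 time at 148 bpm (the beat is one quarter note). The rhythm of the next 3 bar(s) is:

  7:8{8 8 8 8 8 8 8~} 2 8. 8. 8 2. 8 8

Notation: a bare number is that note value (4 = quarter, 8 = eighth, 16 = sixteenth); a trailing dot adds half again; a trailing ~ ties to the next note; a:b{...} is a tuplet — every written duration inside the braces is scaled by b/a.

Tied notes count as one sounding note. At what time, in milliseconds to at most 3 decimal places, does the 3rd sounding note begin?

1. 0.0ms @ 0 + 231.66ms (4/7)
2. 231.66ms @ 4/7 + 231.66ms (4/7)
3. 463.32ms @ 8/7 + 231.66ms (4/7)
4. 694.981ms @ 12/7 + 231.66ms (4/7)
5. 926.641ms @ 16/7 + 231.66ms (4/7)
6. 1158.301ms @ 20/7 + 231.66ms (4/7)
7. 1389.961ms @ 24/7 + 1042.471ms (18/7)
8. 2432.432ms @ 6 + 304.054ms (3/4)
9. 2736.486ms @ 27/4 + 304.054ms (3/4)
10. 3040.541ms @ 15/2 + 202.703ms (1/2)
11. 3243.243ms @ 8 + 1216.216ms (3)
12. 4459.459ms @ 11 + 202.703ms (1/2)
13. 4662.162ms @ 23/2 + 202.703ms (1/2)

note 3 onset = 8/7b = 463.32ms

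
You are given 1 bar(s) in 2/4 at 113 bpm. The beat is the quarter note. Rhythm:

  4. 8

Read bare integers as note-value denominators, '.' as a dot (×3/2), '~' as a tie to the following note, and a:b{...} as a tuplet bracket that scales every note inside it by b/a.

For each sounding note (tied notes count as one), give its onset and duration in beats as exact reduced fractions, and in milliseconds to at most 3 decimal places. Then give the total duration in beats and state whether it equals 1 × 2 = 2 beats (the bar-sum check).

1) 0.0ms=0b +796.46ms=3/2b
2) 796.46ms=3/2b +265.487ms=1/2b
Σ=2b of 2 (113bpm 2/4) — PASS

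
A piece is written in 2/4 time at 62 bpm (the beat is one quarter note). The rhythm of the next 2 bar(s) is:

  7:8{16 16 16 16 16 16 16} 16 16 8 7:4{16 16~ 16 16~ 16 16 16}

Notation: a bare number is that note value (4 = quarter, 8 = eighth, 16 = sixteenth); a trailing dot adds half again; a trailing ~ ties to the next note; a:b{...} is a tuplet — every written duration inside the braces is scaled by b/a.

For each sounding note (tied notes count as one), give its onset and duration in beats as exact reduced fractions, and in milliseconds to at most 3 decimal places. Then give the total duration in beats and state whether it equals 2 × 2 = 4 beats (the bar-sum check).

1) 0.0ms=0b +276.498ms=2/7b
2) 276.498ms=2/7b +276.498ms=2/7b
3) 552.995ms=4/7b +276.498ms=2/7b
4) 829.493ms=6/7b +276.498ms=2/7b
5) 1105.991ms=8/7b +276.498ms=2/7b
6) 1382.488ms=10/7b +276.498ms=2/7b
7) 1658.986ms=12/7b +276.498ms=2/7b
8) 1935.484ms=2b +241.935ms=1/4b
9) 2177.419ms=9/4b +241.935ms=1/4b
10) 2419.355ms=5/2b +483.871ms=1/2b
11) 2903.226ms=3b +138.249ms=1/7b
12) 3041.475ms=22/7b +276.498ms=2/7b
13) 3317.972ms=24/7b +276.498ms=2/7b
14) 3594.47ms=26/7b +138.249ms=1/7b
15) 3732.719ms=27/7b +138.249ms=1/7b
Σ=4b of 4 (62bpm 2/4) — PASS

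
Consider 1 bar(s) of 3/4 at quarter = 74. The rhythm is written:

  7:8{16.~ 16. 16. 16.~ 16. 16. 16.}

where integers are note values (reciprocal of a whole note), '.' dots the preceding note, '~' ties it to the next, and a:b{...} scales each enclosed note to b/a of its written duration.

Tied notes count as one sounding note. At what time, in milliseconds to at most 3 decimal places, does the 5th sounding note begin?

note 5 onset = 18/7b = 2084.942ms

1. 0.0ms @ 0 + 694.981ms (6/7)
2. 694.981ms @ 6/7 + 347.49ms (3/7)
3. 1042.471ms @ 9/7 + 694.981ms (6/7)
4. 1737.452ms @ 15/7 + 347.49ms (3/7)
5. 2084.942ms @ 18/7 + 347.49ms (3/7)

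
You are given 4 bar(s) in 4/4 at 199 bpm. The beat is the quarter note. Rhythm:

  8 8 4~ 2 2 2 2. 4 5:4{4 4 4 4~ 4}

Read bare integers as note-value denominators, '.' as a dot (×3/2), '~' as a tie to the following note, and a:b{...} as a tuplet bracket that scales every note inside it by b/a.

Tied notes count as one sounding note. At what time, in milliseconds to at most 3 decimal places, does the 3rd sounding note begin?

note 3 onset = 1b = 301.508ms

1. 0.0ms @ 0 + 150.754ms (1/2)
2. 150.754ms @ 1/2 + 150.754ms (1/2)
3. 301.508ms @ 1 + 904.523ms (3)
4. 1206.03ms @ 4 + 603.015ms (2)
5. 1809.045ms @ 6 + 603.015ms (2)
6. 2412.06ms @ 8 + 904.523ms (3)
7. 3316.583ms @ 11 + 301.508ms (1)
8. 3618.09ms @ 12 + 241.206ms (4/5)
9. 3859.296ms @ 64/5 + 241.206ms (4/5)
10. 4100.503ms @ 68/5 + 241.206ms (4/5)
11. 4341.709ms @ 72/5 + 482.412ms (8/5)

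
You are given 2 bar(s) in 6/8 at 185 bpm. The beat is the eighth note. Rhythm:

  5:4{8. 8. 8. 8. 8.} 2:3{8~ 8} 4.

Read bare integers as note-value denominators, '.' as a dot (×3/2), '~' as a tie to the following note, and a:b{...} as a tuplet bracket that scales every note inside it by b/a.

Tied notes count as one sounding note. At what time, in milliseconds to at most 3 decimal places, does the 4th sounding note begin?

note 4 onset = 18/5b = 1167.568ms

1. 0.0ms @ 0 + 389.189ms (6/5)
2. 389.189ms @ 6/5 + 389.189ms (6/5)
3. 778.378ms @ 12/5 + 389.189ms (6/5)
4. 1167.568ms @ 18/5 + 389.189ms (6/5)
5. 1556.757ms @ 24/5 + 389.189ms (6/5)
6. 1945.946ms @ 6 + 972.973ms (3)
7. 2918.919ms @ 9 + 972.973ms (3)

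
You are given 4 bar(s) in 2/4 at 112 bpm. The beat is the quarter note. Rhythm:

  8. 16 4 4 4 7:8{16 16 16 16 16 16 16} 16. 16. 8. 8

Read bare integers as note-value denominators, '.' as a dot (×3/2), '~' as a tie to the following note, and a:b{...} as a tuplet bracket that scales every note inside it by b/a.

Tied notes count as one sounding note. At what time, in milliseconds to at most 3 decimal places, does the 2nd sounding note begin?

note 2 onset = 3/4b = 401.786ms

1. 0.0ms @ 0 + 401.786ms (3/4)
2. 401.786ms @ 3/4 + 133.929ms (1/4)
3. 535.714ms @ 1 + 535.714ms (1)
4. 1071.429ms @ 2 + 535.714ms (1)
5. 1607.143ms @ 3 + 535.714ms (1)
6. 2142.857ms @ 4 + 153.061ms (2/7)
7. 2295.918ms @ 30/7 + 153.061ms (2/7)
8. 2448.98ms @ 32/7 + 153.061ms (2/7)
9. 2602.041ms @ 34/7 + 153.061ms (2/7)
10. 2755.102ms @ 36/7 + 153.061ms (2/7)
11. 2908.163ms @ 38/7 + 153.061ms (2/7)
12. 3061.224ms @ 40/7 + 153.061ms (2/7)
13. 3214.286ms @ 6 + 200.893ms (3/8)
14. 3415.179ms @ 51/8 + 200.893ms (3/8)
15. 3616.071ms @ 27/4 + 401.786ms (3/4)
16. 4017.857ms @ 15/2 + 267.857ms (1/2)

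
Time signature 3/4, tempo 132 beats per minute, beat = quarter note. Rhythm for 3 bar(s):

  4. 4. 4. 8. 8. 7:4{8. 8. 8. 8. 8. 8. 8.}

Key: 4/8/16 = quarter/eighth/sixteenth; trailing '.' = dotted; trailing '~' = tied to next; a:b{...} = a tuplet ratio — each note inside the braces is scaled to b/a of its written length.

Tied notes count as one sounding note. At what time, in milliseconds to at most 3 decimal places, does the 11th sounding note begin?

note 11 onset = 57/7b = 3701.299ms

1. 0.0ms @ 0 + 681.818ms (3/2)
2. 681.818ms @ 3/2 + 681.818ms (3/2)
3. 1363.636ms @ 3 + 681.818ms (3/2)
4. 2045.455ms @ 9/2 + 340.909ms (3/4)
5. 2386.364ms @ 21/4 + 340.909ms (3/4)
6. 2727.273ms @ 6 + 194.805ms (3/7)
7. 2922.078ms @ 45/7 + 194.805ms (3/7)
8. 3116.883ms @ 48/7 + 194.805ms (3/7)
9. 3311.688ms @ 51/7 + 194.805ms (3/7)
10. 3506.494ms @ 54/7 + 194.805ms (3/7)
11. 3701.299ms @ 57/7 + 194.805ms (3/7)
12. 3896.104ms @ 60/7 + 194.805ms (3/7)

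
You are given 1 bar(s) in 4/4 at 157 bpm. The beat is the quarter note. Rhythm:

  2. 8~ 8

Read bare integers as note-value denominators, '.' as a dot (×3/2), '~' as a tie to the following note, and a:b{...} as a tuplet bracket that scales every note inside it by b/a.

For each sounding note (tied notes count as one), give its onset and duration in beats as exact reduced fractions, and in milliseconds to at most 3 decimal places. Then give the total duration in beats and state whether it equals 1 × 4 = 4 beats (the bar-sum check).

1) 0.0ms=0b +1146.497ms=3b
2) 1146.497ms=3b +382.166ms=1b
Σ=4b of 4 (157bpm 4/4) — PASS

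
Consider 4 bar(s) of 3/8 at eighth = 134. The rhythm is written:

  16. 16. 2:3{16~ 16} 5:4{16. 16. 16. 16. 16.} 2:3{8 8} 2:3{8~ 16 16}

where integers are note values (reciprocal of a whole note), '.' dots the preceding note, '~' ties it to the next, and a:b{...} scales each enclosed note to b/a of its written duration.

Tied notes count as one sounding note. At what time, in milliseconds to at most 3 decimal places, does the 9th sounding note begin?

note 9 onset = 6b = 2686.567ms

1. 0.0ms @ 0 + 335.821ms (3/4)
2. 335.821ms @ 3/4 + 335.821ms (3/4)
3. 671.642ms @ 3/2 + 671.642ms (3/2)
4. 1343.284ms @ 3 + 268.657ms (3/5)
5. 1611.94ms @ 18/5 + 268.657ms (3/5)
6. 1880.597ms @ 21/5 + 268.657ms (3/5)
7. 2149.254ms @ 24/5 + 268.657ms (3/5)
8. 2417.91ms @ 27/5 + 268.657ms (3/5)
9. 2686.567ms @ 6 + 671.642ms (3/2)
10. 3358.209ms @ 15/2 + 671.642ms (3/2)
11. 4029.851ms @ 9 + 1007.463ms (9/4)
12. 5037.313ms @ 45/4 + 335.821ms (3/4)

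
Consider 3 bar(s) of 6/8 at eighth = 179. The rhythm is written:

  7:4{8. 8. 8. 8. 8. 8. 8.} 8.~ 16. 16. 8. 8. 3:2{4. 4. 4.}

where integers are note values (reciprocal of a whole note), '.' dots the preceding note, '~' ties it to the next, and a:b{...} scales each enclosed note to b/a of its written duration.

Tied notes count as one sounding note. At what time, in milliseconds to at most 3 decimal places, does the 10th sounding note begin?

1. 0.0ms @ 0 + 287.31ms (6/7)
2. 287.31ms @ 6/7 + 287.31ms (6/7)
3. 574.621ms @ 12/7 + 287.31ms (6/7)
4. 861.931ms @ 18/7 + 287.31ms (6/7)
5. 1149.242ms @ 24/7 + 287.31ms (6/7)
6. 1436.552ms @ 30/7 + 287.31ms (6/7)
7. 1723.863ms @ 36/7 + 287.31ms (6/7)
8. 2011.173ms @ 6 + 754.19ms (9/4)
9. 2765.363ms @ 33/4 + 251.397ms (3/4)
10. 3016.76ms @ 9 + 502.793ms (3/2)
11. 3519.553ms @ 21/2 + 502.793ms (3/2)
12. 4022.346ms @ 12 + 670.391ms (2)
13. 4692.737ms @ 14 + 670.391ms (2)
14. 5363.128ms @ 16 + 670.391ms (2)

note 10 onset = 9b = 3016.76ms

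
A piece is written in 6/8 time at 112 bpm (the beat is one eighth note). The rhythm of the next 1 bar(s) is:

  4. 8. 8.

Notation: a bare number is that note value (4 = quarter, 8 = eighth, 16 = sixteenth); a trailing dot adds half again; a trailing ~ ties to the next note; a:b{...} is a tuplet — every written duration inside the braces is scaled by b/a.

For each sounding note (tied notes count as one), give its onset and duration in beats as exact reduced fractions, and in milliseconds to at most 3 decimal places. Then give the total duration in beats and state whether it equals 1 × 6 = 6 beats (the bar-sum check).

1) 0.0ms=0b +1607.143ms=3b
2) 1607.143ms=3b +803.571ms=3/2b
3) 2410.714ms=9/2b +803.571ms=3/2b
Σ=6b of 6 (112bpm 6/8) — PASS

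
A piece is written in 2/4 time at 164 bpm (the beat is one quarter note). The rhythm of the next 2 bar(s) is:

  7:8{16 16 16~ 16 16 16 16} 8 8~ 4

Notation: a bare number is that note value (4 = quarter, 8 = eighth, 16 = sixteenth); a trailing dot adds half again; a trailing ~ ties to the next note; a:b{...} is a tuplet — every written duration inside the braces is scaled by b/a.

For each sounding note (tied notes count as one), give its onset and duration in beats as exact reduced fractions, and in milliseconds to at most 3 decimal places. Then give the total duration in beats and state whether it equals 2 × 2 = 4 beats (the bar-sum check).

1) 0.0ms=0b +104.53ms=2/7b
2) 104.53ms=2/7b +104.53ms=2/7b
3) 209.059ms=4/7b +209.059ms=4/7b
4) 418.118ms=8/7b +104.53ms=2/7b
5) 522.648ms=10/7b +104.53ms=2/7b
6) 627.178ms=12/7b +104.53ms=2/7b
7) 731.707ms=2b +182.927ms=1/2b
8) 914.634ms=5/2b +548.78ms=3/2b
Σ=4b of 4 (164bpm 2/4) — PASS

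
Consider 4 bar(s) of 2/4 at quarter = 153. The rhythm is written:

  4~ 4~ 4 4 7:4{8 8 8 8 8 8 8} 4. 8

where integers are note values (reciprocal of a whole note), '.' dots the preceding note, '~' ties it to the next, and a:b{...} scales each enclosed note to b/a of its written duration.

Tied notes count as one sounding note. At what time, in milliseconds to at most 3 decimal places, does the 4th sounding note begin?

note 4 onset = 30/7b = 1680.672ms

1. 0.0ms @ 0 + 1176.471ms (3)
2. 1176.471ms @ 3 + 392.157ms (1)
3. 1568.627ms @ 4 + 112.045ms (2/7)
4. 1680.672ms @ 30/7 + 112.045ms (2/7)
5. 1792.717ms @ 32/7 + 112.045ms (2/7)
6. 1904.762ms @ 34/7 + 112.045ms (2/7)
7. 2016.807ms @ 36/7 + 112.045ms (2/7)
8. 2128.852ms @ 38/7 + 112.045ms (2/7)
9. 2240.896ms @ 40/7 + 112.045ms (2/7)
10. 2352.941ms @ 6 + 588.235ms (3/2)
11. 2941.176ms @ 15/2 + 196.078ms (1/2)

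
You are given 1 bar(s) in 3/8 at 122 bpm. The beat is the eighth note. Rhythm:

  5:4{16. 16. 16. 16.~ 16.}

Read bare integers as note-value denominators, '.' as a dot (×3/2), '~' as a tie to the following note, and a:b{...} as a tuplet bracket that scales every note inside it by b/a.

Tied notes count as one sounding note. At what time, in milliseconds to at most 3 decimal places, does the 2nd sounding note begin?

note 2 onset = 3/5b = 295.082ms

1. 0.0ms @ 0 + 295.082ms (3/5)
2. 295.082ms @ 3/5 + 295.082ms (3/5)
3. 590.164ms @ 6/5 + 295.082ms (3/5)
4. 885.246ms @ 9/5 + 590.164ms (6/5)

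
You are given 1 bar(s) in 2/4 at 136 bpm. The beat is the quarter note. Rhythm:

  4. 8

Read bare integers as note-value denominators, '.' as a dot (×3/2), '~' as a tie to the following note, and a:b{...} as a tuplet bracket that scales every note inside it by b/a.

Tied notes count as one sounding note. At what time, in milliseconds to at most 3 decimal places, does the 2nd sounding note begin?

note 2 onset = 3/2b = 661.765ms

1. 0.0ms @ 0 + 661.765ms (3/2)
2. 661.765ms @ 3/2 + 220.588ms (1/2)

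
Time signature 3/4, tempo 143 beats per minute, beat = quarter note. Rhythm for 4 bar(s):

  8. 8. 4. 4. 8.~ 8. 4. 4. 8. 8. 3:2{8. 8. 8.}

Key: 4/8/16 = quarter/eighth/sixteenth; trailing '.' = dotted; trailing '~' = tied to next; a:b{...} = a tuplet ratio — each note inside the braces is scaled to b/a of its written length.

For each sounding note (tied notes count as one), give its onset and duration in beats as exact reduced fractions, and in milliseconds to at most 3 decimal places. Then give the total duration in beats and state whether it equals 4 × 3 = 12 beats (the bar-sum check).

1) 0.0ms=0b +314.685ms=3/4b
2) 314.685ms=3/4b +314.685ms=3/4b
3) 629.371ms=3/2b +629.371ms=3/2b
4) 1258.741ms=3b +629.371ms=3/2b
5) 1888.112ms=9/2b +629.371ms=3/2b
6) 2517.483ms=6b +629.371ms=3/2b
7) 3146.853ms=15/2b +629.371ms=3/2b
8) 3776.224ms=9b +314.685ms=3/4b
9) 4090.909ms=39/4b +314.685ms=3/4b
10) 4405.594ms=21/2b +209.79ms=1/2b
11) 4615.385ms=11b +209.79ms=1/2b
12) 4825.175ms=23/2b +209.79ms=1/2b
Σ=12b of 12 (143bpm 3/4) — PASS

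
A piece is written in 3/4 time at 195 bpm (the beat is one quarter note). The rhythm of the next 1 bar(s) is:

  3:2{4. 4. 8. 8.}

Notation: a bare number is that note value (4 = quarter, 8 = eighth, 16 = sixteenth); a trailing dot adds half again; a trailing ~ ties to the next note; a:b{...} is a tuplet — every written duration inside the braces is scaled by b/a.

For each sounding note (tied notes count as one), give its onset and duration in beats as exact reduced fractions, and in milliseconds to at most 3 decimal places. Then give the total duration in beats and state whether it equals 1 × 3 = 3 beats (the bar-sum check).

1) 0.0ms=0b +307.692ms=1b
2) 307.692ms=1b +307.692ms=1b
3) 615.385ms=2b +153.846ms=1/2b
4) 769.231ms=5/2b +153.846ms=1/2b
Σ=3b of 3 (195bpm 3/4) — PASS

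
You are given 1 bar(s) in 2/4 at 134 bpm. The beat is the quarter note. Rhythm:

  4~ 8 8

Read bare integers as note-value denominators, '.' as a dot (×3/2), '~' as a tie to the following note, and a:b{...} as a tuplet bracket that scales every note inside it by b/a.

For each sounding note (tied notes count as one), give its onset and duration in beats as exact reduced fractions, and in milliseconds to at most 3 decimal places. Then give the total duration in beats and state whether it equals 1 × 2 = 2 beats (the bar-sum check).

1) 0.0ms=0b +671.642ms=3/2b
2) 671.642ms=3/2b +223.881ms=1/2b
Σ=2b of 2 (134bpm 2/4) — PASS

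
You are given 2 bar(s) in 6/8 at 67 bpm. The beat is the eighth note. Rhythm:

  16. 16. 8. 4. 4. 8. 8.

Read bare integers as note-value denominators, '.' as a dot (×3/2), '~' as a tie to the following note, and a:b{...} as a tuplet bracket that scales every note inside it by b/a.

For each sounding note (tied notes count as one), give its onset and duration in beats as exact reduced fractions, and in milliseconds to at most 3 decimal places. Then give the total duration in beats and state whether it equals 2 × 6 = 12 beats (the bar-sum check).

1) 0.0ms=0b +671.642ms=3/4b
2) 671.642ms=3/4b +671.642ms=3/4b
3) 1343.284ms=3/2b +1343.284ms=3/2b
4) 2686.567ms=3b +2686.567ms=3b
5) 5373.134ms=6b +2686.567ms=3b
6) 8059.701ms=9b +1343.284ms=3/2b
7) 9402.985ms=21/2b +1343.284ms=3/2b
Σ=12b of 12 (67bpm 6/8) — PASS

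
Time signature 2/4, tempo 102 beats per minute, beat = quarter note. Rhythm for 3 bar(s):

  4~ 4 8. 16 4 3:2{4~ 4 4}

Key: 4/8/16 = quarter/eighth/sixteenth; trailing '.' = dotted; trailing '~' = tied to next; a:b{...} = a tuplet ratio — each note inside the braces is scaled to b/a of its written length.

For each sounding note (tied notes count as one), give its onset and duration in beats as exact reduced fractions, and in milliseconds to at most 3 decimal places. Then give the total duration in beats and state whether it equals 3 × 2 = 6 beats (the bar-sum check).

1) 0.0ms=0b +1176.471ms=2b
2) 1176.471ms=2b +441.176ms=3/4b
3) 1617.647ms=11/4b +147.059ms=1/4b
4) 1764.706ms=3b +588.235ms=1b
5) 2352.941ms=4b +784.314ms=4/3b
6) 3137.255ms=16/3b +392.157ms=2/3b
Σ=6b of 6 (102bpm 2/4) — PASS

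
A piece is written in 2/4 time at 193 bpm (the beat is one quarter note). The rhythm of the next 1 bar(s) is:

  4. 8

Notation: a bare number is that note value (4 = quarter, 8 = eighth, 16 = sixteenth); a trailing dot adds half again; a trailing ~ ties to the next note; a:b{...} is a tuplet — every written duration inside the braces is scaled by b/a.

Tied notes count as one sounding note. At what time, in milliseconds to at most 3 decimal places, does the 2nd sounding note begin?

1. 0.0ms @ 0 + 466.321ms (3/2)
2. 466.321ms @ 3/2 + 155.44ms (1/2)

note 2 onset = 3/2b = 466.321ms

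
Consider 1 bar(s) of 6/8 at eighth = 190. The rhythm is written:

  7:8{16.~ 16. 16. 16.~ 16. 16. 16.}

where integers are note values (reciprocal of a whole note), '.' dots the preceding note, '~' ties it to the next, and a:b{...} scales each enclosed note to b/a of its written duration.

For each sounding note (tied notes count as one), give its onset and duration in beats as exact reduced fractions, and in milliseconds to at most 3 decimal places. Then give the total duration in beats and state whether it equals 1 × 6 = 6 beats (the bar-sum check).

1) 0.0ms=0b +541.353ms=12/7b
2) 541.353ms=12/7b +270.677ms=6/7b
3) 812.03ms=18/7b +541.353ms=12/7b
4) 1353.383ms=30/7b +270.677ms=6/7b
5) 1624.06ms=36/7b +270.677ms=6/7b
Σ=6b of 6 (190bpm 6/8) — PASS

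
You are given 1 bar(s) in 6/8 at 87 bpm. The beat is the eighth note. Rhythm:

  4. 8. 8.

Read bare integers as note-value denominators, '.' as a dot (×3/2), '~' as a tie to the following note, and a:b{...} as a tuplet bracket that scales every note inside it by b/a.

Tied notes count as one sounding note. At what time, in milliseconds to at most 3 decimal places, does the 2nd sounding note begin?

note 2 onset = 3b = 2068.966ms

1. 0.0ms @ 0 + 2068.966ms (3)
2. 2068.966ms @ 3 + 1034.483ms (3/2)
3. 3103.448ms @ 9/2 + 1034.483ms (3/2)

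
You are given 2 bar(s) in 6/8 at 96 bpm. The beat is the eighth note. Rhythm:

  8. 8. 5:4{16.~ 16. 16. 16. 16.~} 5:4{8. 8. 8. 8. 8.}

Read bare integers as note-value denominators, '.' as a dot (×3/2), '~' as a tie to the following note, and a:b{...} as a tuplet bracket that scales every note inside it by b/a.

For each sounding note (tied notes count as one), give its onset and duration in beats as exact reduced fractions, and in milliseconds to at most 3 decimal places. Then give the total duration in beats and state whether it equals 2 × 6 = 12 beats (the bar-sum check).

1) 0.0ms=0b +937.5ms=3/2b
2) 937.5ms=3/2b +937.5ms=3/2b
3) 1875.0ms=3b +750.0ms=6/5b
4) 2625.0ms=21/5b +375.0ms=3/5b
5) 3000.0ms=24/5b +375.0ms=3/5b
6) 3375.0ms=27/5b +1125.0ms=9/5b
7) 4500.0ms=36/5b +750.0ms=6/5b
8) 5250.0ms=42/5b +750.0ms=6/5b
9) 6000.0ms=48/5b +750.0ms=6/5b
10) 6750.0ms=54/5b +750.0ms=6/5b
Σ=12b of 12 (96bpm 6/8) — PASS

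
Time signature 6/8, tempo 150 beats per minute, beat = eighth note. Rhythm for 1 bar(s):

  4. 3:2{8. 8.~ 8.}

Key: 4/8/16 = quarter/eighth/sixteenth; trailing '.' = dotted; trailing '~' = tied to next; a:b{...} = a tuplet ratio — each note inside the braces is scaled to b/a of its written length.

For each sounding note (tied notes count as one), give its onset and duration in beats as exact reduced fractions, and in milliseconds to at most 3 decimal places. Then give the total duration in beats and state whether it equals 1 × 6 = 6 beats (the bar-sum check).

1) 0.0ms=0b +1200.0ms=3b
2) 1200.0ms=3b +400.0ms=1b
3) 1600.0ms=4b +800.0ms=2b
Σ=6b of 6 (150bpm 6/8) — PASS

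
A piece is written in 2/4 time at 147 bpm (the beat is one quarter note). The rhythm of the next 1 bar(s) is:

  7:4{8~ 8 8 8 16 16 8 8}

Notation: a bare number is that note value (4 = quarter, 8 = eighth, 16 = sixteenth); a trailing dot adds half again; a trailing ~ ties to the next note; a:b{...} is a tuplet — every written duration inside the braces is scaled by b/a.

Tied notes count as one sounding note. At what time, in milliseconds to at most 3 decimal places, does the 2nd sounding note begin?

1. 0.0ms @ 0 + 233.236ms (4/7)
2. 233.236ms @ 4/7 + 116.618ms (2/7)
3. 349.854ms @ 6/7 + 116.618ms (2/7)
4. 466.472ms @ 8/7 + 58.309ms (1/7)
5. 524.781ms @ 9/7 + 58.309ms (1/7)
6. 583.09ms @ 10/7 + 116.618ms (2/7)
7. 699.708ms @ 12/7 + 116.618ms (2/7)

note 2 onset = 4/7b = 233.236ms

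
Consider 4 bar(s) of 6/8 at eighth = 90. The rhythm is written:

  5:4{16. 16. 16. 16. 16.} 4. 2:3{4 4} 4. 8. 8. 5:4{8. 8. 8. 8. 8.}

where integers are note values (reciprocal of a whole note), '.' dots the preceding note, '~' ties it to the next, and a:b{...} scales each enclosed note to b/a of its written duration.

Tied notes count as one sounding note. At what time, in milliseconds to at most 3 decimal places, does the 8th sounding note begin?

1. 0.0ms @ 0 + 400.0ms (3/5)
2. 400.0ms @ 3/5 + 400.0ms (3/5)
3. 800.0ms @ 6/5 + 400.0ms (3/5)
4. 1200.0ms @ 9/5 + 400.0ms (3/5)
5. 1600.0ms @ 12/5 + 400.0ms (3/5)
6. 2000.0ms @ 3 + 2000.0ms (3)
7. 4000.0ms @ 6 + 2000.0ms (3)
8. 6000.0ms @ 9 + 2000.0ms (3)
9. 8000.0ms @ 12 + 2000.0ms (3)
10. 10000.0ms @ 15 + 1000.0ms (3/2)
11. 11000.0ms @ 33/2 + 1000.0ms (3/2)
12. 12000.0ms @ 18 + 800.0ms (6/5)
13. 12800.0ms @ 96/5 + 800.0ms (6/5)
14. 13600.0ms @ 102/5 + 800.0ms (6/5)
15. 14400.0ms @ 108/5 + 800.0ms (6/5)
16. 15200.0ms @ 114/5 + 800.0ms (6/5)

note 8 onset = 9b = 6000.0ms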